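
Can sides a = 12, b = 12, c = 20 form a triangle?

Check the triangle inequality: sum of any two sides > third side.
a + b vs c: 12 + 12 = 24 > 20  ✓
a + c vs b: 12 + 20 = 32 > 12  ✓
b + c vs a: 12 + 20 = 32 > 12  ✓

Yes, triangle inequality satisfied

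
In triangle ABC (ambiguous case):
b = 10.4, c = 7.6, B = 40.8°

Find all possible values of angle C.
b/sin(B) = c/sin(C)  ⇒  sin(C) = c·sin(B)/b = 7.6·sin(40.8°)/10.4
sin(40.8°) ≈ 0.653421
sin(C) ≈ 7.6·0.653421/10.4 ≈ 4.966/10.4 ≈ 0.4775
Candidate 1: C₁ = arcsin(0.4775) ≈ 28.5222°  →  A = 180° − 40.8° − 28.5222° ≈ 110.678° > 0, valid
Candidate 2: C₂ = 180° − C₁ ≈ 151.478°  →  A = 180° − 40.8° − 151.478° ≈ -12.2778° ≤ 0, not a valid triangle

C = 28.52° (one solution)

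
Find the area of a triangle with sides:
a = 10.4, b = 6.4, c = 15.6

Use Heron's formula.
s = (10.4 + 6.4 + 15.6)/2 = 32.4/2 = 16.2
s − a = 5.8, s − b = 9.8, s − c = 0.6
s(s−a)(s−b)(s−c) = 16.2·5.8·9.8·0.6 ≈ 552.485
Area = √552.485 ≈ 23.505

Area = 23.5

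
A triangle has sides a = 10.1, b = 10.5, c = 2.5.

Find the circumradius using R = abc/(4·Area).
First find the area with Heron's formula.
s = (10.1 + 10.5 + 2.5)/2 = 11.55
Area = √(s(s−a)(s−b)(s−c)) = √(11.55·1.45·1.05·9.05) ≈ √159.143 ≈ 12.6152
abc = 10.1·10.5·2.5 = 265.125
R = abc/(4·Area) ≈ 265.125/(4·12.6152) = 265.125/50.4608 ≈ 5.25408

R = 5.254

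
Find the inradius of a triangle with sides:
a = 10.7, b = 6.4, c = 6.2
r = Area/s where s is the semi-perimeter.
s = (10.7 + 6.4 + 6.2)/2 = 23.3/2 = 11.65
Area = √(s(s−a)(s−b)(s−c)) = √(11.65·0.95·5.25·5.45) ≈ √316.669 ≈ 17.7952
r ≈ 17.7952/11.65 ≈ 1.52748

r = 1.527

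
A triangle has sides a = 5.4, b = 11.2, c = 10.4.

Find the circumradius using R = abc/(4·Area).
First find the area with Heron's formula.
s = (5.4 + 11.2 + 10.4)/2 = 13.5
Area = √(s(s−a)(s−b)(s−c)) = √(13.5·8.1·2.3·3.1) ≈ √779.665 ≈ 27.9225
abc = 5.4·11.2·10.4 = 628.992
R = abc/(4·Area) ≈ 628.992/(4·27.9225) = 628.992/111.69 ≈ 5.63159

R = 5.632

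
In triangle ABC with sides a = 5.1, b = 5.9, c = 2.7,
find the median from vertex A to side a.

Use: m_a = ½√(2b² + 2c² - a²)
m_a = ½√(2·5.9² + 2·2.7² − 5.1²) = ½√(2·34.81 + 2·7.29 − 26.01) = ½√(69.62 + 14.58 − 26.01) = ½√58.19
√58.19 ≈ 7.62824, so m_a ≈ 3.81412

m_a = 3.814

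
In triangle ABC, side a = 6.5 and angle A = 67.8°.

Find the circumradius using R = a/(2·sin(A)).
R = a/(2·sin(A)) = 6.5/(2·sin(67.8°))
sin(67.8°) ≈ 0.925871
R ≈ 6.5/(2·0.925871) = 6.5/1.85174 ≈ 3.51021

R = 3.51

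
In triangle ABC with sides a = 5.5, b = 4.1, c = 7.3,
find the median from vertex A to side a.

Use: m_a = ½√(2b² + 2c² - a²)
m_a = ½√(2·4.1² + 2·7.3² − 5.5²) = ½√(2·16.81 + 2·53.29 − 30.25) = ½√(33.62 + 106.58 − 30.25) = ½√109.95
√109.95 ≈ 10.4857, so m_a ≈ 5.24285

m_a = 5.243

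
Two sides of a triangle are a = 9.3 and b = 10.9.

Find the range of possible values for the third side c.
Triangle inequality: |a − b| < c < a + b
|a − b| = |9.3 − 10.9| = 1.6
a + b = 9.3 + 10.9 = 20.2

1.6 < c < 20.2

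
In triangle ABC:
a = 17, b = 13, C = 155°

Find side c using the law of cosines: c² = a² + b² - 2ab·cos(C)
c² = 17² + 13² − 2·17·13·cos(155°)
cos(155°) ≈ -0.906308
c² ≈ 289 + 169 − 442·(-0.906308) ≈ 458 + 400.588 ≈ 858.588
c ≈ √858.588 ≈ 29.3017

c = 29.3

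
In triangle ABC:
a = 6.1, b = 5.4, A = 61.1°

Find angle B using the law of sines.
a/sin(A) = b/sin(B)  ⇒  sin(B) = b·sin(A)/a = 5.4·sin(61.1°)/6.1
sin(61.1°) ≈ 0.875465
sin(B) ≈ 5.4·0.875465/6.1 ≈ 4.72751/6.1 ≈ 0.775001
B = arcsin(0.775001) ≈ 50.8052°
(Since b ≤ a we need B ≤ A, so the obtuse alternative 180° − 50.8052° ≈ 129.195° is rejected.)

B = 50.81°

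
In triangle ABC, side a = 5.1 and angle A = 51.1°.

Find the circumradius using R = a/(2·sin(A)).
R = a/(2·sin(A)) = 5.1/(2·sin(51.1°))
sin(51.1°) ≈ 0.778243
R ≈ 5.1/(2·0.778243) = 5.1/1.55649 ≈ 3.27661

R = 3.277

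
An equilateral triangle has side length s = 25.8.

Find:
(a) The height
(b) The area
(a) The height splits the triangle into two 30-60-90 halves: h = s·√3/2 = 25.8·1.73205/2 ≈ 44.6869/2 ≈ 22.3435
(b) Area = (√3/4)·s² = (√3/4)·25.8² = (√3/4)·665.64 ≈ 0.433013·665.64 ≈ 288.231

Height = 22.34, Area = 288.2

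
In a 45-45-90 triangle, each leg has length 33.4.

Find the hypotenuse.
In a 45-45-90 triangle the sides are in ratio 1 : 1 : √2, so hypotenuse = leg·√2.
Hypotenuse = 33.4·√2 ≈ 33.4·1.41421 ≈ 47.2347

Hypotenuse = 33.4√2 = 47.23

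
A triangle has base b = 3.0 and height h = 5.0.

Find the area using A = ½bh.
A = ½·b·h = ½·3.0·5.0 = ½·15 = 7.5

Area = 7.5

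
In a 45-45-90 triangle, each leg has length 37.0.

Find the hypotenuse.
In a 45-45-90 triangle the sides are in ratio 1 : 1 : √2, so hypotenuse = leg·√2.
Hypotenuse = 37.0·√2 ≈ 37.0·1.41421 ≈ 52.3259

Hypotenuse = 37.0√2 = 52.33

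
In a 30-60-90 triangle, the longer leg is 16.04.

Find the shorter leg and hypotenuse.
In a 30-60-90 triangle the sides are in ratio 1 : √3 : 2, so short leg = long leg/√3 and hypotenuse = 2·(short leg).
Short leg = 16.04/√3 ≈ 16.04/1.73205 ≈ 9.2607
Hypotenuse = 2·9.2607 ≈ 18.5214

Short leg = 9.261, Hypotenuse = 18.52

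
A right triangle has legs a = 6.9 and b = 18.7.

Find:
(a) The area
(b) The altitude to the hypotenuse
(a) The legs are perpendicular, so Area = ½·a·b = ½·6.9·18.7 = ½·129.03 = 64.515
(b) Hypotenuse c = √(a² + b²) = √(47.61 + 349.69) = √397.3 ≈ 19.9324
    Area = ½·c·h_c  ⇒  h_c = 2·Area/c = 129.03/19.9324 ≈ 6.47338

Area = 64.515, h_c = 6.473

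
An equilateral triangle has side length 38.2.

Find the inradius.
r = Area/s with s the semi-perimeter.
Area = (√3/4)·38.2² = (√3/4)·1459.24 ≈ 0.433013·1459.24 ≈ 631.869
s = 3·38.2/2 = 57.3
r ≈ 631.869/57.3 ≈ 11.0274
(Equivalently r = side/(2√3) = 38.2/3.4641 ≈ 11.0274.)

r = 11.03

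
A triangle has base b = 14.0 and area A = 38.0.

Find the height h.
A = ½·b·h  ⇒  h = 2A/b = 2·38.0/14.0 = 76/14.0 ≈ 5.42857

h = 5.429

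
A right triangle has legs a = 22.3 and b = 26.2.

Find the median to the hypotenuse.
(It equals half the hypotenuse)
Hypotenuse c = √(a² + b²) = √(497.29 + 686.44) = √1183.73 ≈ 34.4054
Median to hypotenuse = c/2 ≈ 34.4054/2 ≈ 17.2027

Median = 17.2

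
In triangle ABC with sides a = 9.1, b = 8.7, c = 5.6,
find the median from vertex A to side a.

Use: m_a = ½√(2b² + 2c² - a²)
m_a = ½√(2·8.7² + 2·5.6² − 9.1²) = ½√(2·75.69 + 2·31.36 − 82.81) = ½√(151.38 + 62.72 − 82.81) = ½√131.29
√131.29 ≈ 11.4582, so m_a ≈ 5.72909

m_a = 5.729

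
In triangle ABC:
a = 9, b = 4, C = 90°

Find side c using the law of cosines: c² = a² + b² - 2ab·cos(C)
c² = 9² + 4² − 2·9·4·cos(90°)
cos(90°) ≈ 0
c² ≈ 81 + 16 − 72·(0) ≈ 97 − 0 ≈ 97
c ≈ √97 ≈ 9.84886

c = 9.849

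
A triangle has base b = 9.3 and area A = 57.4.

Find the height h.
A = ½·b·h  ⇒  h = 2A/b = 2·57.4/9.3 = 114.8/9.3 ≈ 12.3441

h = 12.34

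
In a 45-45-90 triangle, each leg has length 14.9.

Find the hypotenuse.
In a 45-45-90 triangle the sides are in ratio 1 : 1 : √2, so hypotenuse = leg·√2.
Hypotenuse = 14.9·√2 ≈ 14.9·1.41421 ≈ 21.0718

Hypotenuse = 14.9√2 = 21.07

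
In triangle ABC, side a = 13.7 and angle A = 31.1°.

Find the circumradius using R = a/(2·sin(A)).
R = a/(2·sin(A)) = 13.7/(2·sin(31.1°))
sin(31.1°) ≈ 0.516533
R ≈ 13.7/(2·0.516533) = 13.7/1.03307 ≈ 13.2615

R = 13.26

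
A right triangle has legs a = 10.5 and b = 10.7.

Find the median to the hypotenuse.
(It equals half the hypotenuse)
Hypotenuse c = √(a² + b²) = √(110.25 + 114.49) = √224.74 ≈ 14.9913
Median to hypotenuse = c/2 ≈ 14.9913/2 ≈ 7.49567

Median = 7.496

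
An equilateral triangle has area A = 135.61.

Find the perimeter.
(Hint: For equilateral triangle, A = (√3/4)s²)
A = (√3/4)s²  ⇒  s² = 4A/√3 = 4·135.61/√3 = 542.44/1.73205 ≈ 313.178
s ≈ √313.178 ≈ 17.6968
Perimeter = 3s ≈ 3·17.6968 ≈ 53.0905

Perimeter = 53.09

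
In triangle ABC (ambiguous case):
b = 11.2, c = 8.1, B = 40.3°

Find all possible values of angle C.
b/sin(B) = c/sin(C)  ⇒  sin(C) = c·sin(B)/b = 8.1·sin(40.3°)/11.2
sin(40.3°) ≈ 0.64679
sin(C) ≈ 8.1·0.64679/11.2 ≈ 5.239/11.2 ≈ 0.467768
Candidate 1: C₁ = arcsin(0.467768) ≈ 27.8895°  →  A = 180° − 40.3° − 27.8895° ≈ 111.811° > 0, valid
Candidate 2: C₂ = 180° − C₁ ≈ 152.111°  →  A = 180° − 40.3° − 152.111° ≈ -12.4105° ≤ 0, not a valid triangle

C = 27.89° (one solution)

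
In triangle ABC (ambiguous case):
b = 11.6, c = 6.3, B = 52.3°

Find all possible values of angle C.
b/sin(B) = c/sin(C)  ⇒  sin(C) = c·sin(B)/b = 6.3·sin(52.3°)/11.6
sin(52.3°) ≈ 0.791224
sin(C) ≈ 6.3·0.791224/11.6 ≈ 4.98471/11.6 ≈ 0.429716
Candidate 1: C₁ = arcsin(0.429716) ≈ 25.4496°  →  A = 180° − 52.3° − 25.4496° ≈ 102.25° > 0, valid
Candidate 2: C₂ = 180° − C₁ ≈ 154.55°  →  A = 180° − 52.3° − 154.55° ≈ -26.8504° ≤ 0, not a valid triangle

C = 25.45° (one solution)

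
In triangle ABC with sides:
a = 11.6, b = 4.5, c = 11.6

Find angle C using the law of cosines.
c² = a² + b² − 2ab·cos(C)  ⇒  cos(C) = (a² + b² − c²)/(2ab)
cos(C) = (11.6² + 4.5² − 11.6²)/(2·11.6·4.5) = (134.56 + 20.25 − 134.56)/104.4 = 20.25/104.4 ≈ 0.193966
C = arccos(0.193966) ≈ 78.8157°

C = 78.82°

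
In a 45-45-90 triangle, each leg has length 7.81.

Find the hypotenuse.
In a 45-45-90 triangle the sides are in ratio 1 : 1 : √2, so hypotenuse = leg·√2.
Hypotenuse = 7.81·√2 ≈ 7.81·1.41421 ≈ 11.045

Hypotenuse = 7.81√2 = 11.05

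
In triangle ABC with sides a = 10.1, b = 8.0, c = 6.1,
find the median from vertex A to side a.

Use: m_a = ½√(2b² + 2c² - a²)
m_a = ½√(2·8.0² + 2·6.1² − 10.1²) = ½√(2·64 + 2·37.21 − 102.01) = ½√(128 + 74.42 − 102.01) = ½√100.41
√100.41 ≈ 10.0205, so m_a ≈ 5.01024

m_a = 5.01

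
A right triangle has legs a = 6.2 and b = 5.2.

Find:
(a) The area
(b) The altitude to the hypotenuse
(a) The legs are perpendicular, so Area = ½·a·b = ½·6.2·5.2 = ½·32.24 = 16.12
(b) Hypotenuse c = √(a² + b²) = √(38.44 + 27.04) = √65.48 ≈ 8.09197
    Area = ½·c·h_c  ⇒  h_c = 2·Area/c = 32.24/8.09197 ≈ 3.9842

Area = 16.12, h_c = 3.984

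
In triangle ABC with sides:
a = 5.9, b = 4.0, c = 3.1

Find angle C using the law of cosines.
c² = a² + b² − 2ab·cos(C)  ⇒  cos(C) = (a² + b² − c²)/(2ab)
cos(C) = (5.9² + 4.0² − 3.1²)/(2·5.9·4.0) = (34.81 + 16 − 9.61)/47.2 = 41.2/47.2 ≈ 0.872881
C = arccos(0.872881) ≈ 29.2048°

C = 29.2°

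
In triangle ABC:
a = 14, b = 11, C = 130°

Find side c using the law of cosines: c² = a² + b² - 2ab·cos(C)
c² = 14² + 11² − 2·14·11·cos(130°)
cos(130°) ≈ -0.642788
c² ≈ 196 + 121 − 308·(-0.642788) ≈ 317 + 197.979 ≈ 514.979
c ≈ √514.979 ≈ 22.6931

c = 22.69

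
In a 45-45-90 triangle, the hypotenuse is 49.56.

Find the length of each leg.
In a 45-45-90 triangle hypotenuse = leg·√2, so leg = hypotenuse/√2.
Leg = 49.56/√2 ≈ 49.56/1.41421 ≈ 35.0442

Each leg = 35.04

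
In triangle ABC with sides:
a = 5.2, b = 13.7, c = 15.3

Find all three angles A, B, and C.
Law of cosines for each angle (a² = 27.04, b² = 187.69, c² = 234.09):
cos(A) = (b² + c² − a²)/(2bc) = (187.69 + 234.09 − 27.04)/(2·13.7·15.3) = 394.74/419.22 ≈ 0.941606  ⇒  A ≈ 19.677°
cos(B) = (a² + c² − b²)/(2ac) = (27.04 + 234.09 − 187.69)/(2·5.2·15.3) = 73.44/159.12 ≈ 0.461538  ⇒  B ≈ 62.5136°
cos(C) = (a² + b² − c²)/(2ab) = (27.04 + 187.69 − 234.09)/(2·5.2·13.7) = -19.36/142.48 ≈ -0.135879  ⇒  C ≈ 97.8094°
Check: A + B + C ≈ 180°

A = 19.68°, B = 62.51°, C = 97.81°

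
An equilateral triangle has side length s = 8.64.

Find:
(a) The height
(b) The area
(a) The height splits the triangle into two 30-60-90 halves: h = s·√3/2 = 8.64·1.73205/2 ≈ 14.9649/2 ≈ 7.48246
(b) Area = (√3/4)·s² = (√3/4)·8.64² = (√3/4)·74.6496 ≈ 0.433013·74.6496 ≈ 32.3242

Height = 7.482, Area = 32.32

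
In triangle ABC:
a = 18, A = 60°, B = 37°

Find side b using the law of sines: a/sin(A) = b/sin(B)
a/sin(A) = b/sin(B)  ⇒  b = a·sin(B)/sin(A) = 18·sin(37°)/sin(60°)
sin(37°) ≈ 0.601815, sin(60°) ≈ 0.866025
b ≈ 18·0.601815/0.866025 ≈ 10.8327/0.866025 ≈ 12.5085

b = 12.51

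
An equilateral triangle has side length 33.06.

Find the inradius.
r = Area/s with s the semi-perimeter.
Area = (√3/4)·33.06² = (√3/4)·1092.9636 ≈ 0.433013·1092.9636 ≈ 473.267
s = 3·33.06/2 = 49.59
r ≈ 473.267/49.59 ≈ 9.5436
(Equivalently r = side/(2√3) = 33.06/3.4641 ≈ 9.5436.)

r = 9.544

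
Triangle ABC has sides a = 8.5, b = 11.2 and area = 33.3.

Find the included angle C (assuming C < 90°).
Area = ½·a·b·sin(C)  ⇒  sin(C) = 2·Area/(a·b) = 2·33.3/(8.5·11.2) = 66.6/95.2 ≈ 0.69958
C = arcsin(0.69958) ≈ 44.3933° (taking the acute solution since C < 90°)

C = 44.39°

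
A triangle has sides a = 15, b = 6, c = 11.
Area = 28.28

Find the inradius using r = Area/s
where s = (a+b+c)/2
s = (15 + 6 + 11)/2 = 32/2 = 16
r = Area/s = 28.28/16 ≈ 1.7675

r = 1.768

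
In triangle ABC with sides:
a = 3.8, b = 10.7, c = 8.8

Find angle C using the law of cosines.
c² = a² + b² − 2ab·cos(C)  ⇒  cos(C) = (a² + b² − c²)/(2ab)
cos(C) = (3.8² + 10.7² − 8.8²)/(2·3.8·10.7) = (14.44 + 114.49 − 77.44)/81.32 = 51.49/81.32 ≈ 0.633178
C = arccos(0.633178) ≈ 50.7151°

C = 50.72°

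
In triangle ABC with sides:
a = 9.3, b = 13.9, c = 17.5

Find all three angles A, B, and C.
Law of cosines for each angle (a² = 86.49, b² = 193.21, c² = 306.25):
cos(A) = (b² + c² − a²)/(2bc) = (193.21 + 306.25 − 86.49)/(2·13.9·17.5) = 412.97/486.5 ≈ 0.848859  ⇒  A ≈ 31.9122°
cos(B) = (a² + c² − b²)/(2ac) = (86.49 + 306.25 − 193.21)/(2·9.3·17.5) = 199.53/325.5 ≈ 0.612995  ⇒  B ≈ 52.1936°
cos(C) = (a² + b² − c²)/(2ab) = (86.49 + 193.21 − 306.25)/(2·9.3·13.9) = -26.55/258.54 ≈ -0.102692  ⇒  C ≈ 95.8942°
Check: A + B + C ≈ 180°

A = 31.91°, B = 52.19°, C = 95.89°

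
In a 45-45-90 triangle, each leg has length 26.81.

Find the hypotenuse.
In a 45-45-90 triangle the sides are in ratio 1 : 1 : √2, so hypotenuse = leg·√2.
Hypotenuse = 26.81·√2 ≈ 26.81·1.41421 ≈ 37.9151

Hypotenuse = 26.81√2 = 37.92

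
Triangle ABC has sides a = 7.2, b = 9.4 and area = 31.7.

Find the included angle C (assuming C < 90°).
Area = ½·a·b·sin(C)  ⇒  sin(C) = 2·Area/(a·b) = 2·31.7/(7.2·9.4) = 63.4/67.68 ≈ 0.936761
C = arcsin(0.936761) ≈ 69.5146° (taking the acute solution since C < 90°)

C = 69.51°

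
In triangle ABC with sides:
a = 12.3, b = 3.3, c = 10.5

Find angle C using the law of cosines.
c² = a² + b² − 2ab·cos(C)  ⇒  cos(C) = (a² + b² − c²)/(2ab)
cos(C) = (12.3² + 3.3² − 10.5²)/(2·12.3·3.3) = (151.29 + 10.89 − 110.25)/81.18 = 51.93/81.18 ≈ 0.63969
C = arccos(0.63969) ≈ 50.2313°

C = 50.23°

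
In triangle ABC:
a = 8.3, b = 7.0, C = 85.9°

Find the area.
Two sides and the included angle (SAS): A = ½·a·b·sin(C) = ½·8.3·7.0·sin(85.9°)
sin(85.9°) ≈ 0.997441
A ≈ ½·58.1·0.997441 = 29.05·0.997441 ≈ 28.9757

Area = 28.98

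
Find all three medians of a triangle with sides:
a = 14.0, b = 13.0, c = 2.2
Median formula: m_a = ½√(2b² + 2c² − a²) (and cyclically). a² = 196, b² = 169, c² = 4.84.
m_a = ½√(2·169 + 2·4.84 − 196) = ½√151.68 ≈ ½·12.3158 ≈ 6.15792
m_b = ½√(2·196 + 2·4.84 − 169) = ½√232.68 ≈ ½·15.2539 ≈ 7.62693
m_c = ½√(2·196 + 2·169 − 4.84) = ½√725.16 ≈ ½·26.9288 ≈ 13.4644

m_a = 6.158, m_b = 7.627, m_c = 13.46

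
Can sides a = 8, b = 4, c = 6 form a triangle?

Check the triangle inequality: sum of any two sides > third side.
a + b vs c: 8 + 4 = 12 > 6  ✓
a + c vs b: 8 + 6 = 14 > 4  ✓
b + c vs a: 4 + 6 = 10 > 8  ✓

Yes, triangle inequality satisfied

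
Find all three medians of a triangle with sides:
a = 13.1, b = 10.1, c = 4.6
Median formula: m_a = ½√(2b² + 2c² − a²) (and cyclically). a² = 171.61, b² = 102.01, c² = 21.16.
m_a = ½√(2·102.01 + 2·21.16 − 171.61) = ½√74.73 ≈ ½·8.64465 ≈ 4.32233
m_b = ½√(2·171.61 + 2·21.16 − 102.01) = ½√283.53 ≈ ½·16.8383 ≈ 8.41917
m_c = ½√(2·171.61 + 2·102.01 − 21.16) = ½√526.08 ≈ ½·22.9364 ≈ 11.4682

m_a = 4.322, m_b = 8.419, m_c = 11.47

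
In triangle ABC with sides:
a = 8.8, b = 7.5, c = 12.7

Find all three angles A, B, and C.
Law of cosines for each angle (a² = 77.44, b² = 56.25, c² = 161.29):
cos(A) = (b² + c² − a²)/(2bc) = (56.25 + 161.29 − 77.44)/(2·7.5·12.7) = 140.1/190.5 ≈ 0.735433  ⇒  A ≈ 42.6562°
cos(B) = (a² + c² − b²)/(2ac) = (77.44 + 161.29 − 56.25)/(2·8.8·12.7) = 182.48/223.52 ≈ 0.816392  ⇒  B ≈ 35.2747°
cos(C) = (a² + b² − c²)/(2ab) = (77.44 + 56.25 − 161.29)/(2·8.8·7.5) = -27.6/132 ≈ -0.209091  ⇒  C ≈ 102.069°
Check: A + B + C ≈ 180°

A = 42.66°, B = 35.27°, C = 102.1°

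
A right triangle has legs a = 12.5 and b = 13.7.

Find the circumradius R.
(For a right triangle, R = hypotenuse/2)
Hypotenuse c = √(a² + b²) = √(156.25 + 187.69) = √343.94 ≈ 18.5456
R = c/2 ≈ 18.5456/2 ≈ 9.27281

R = 9.273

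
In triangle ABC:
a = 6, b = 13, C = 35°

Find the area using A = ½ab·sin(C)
A = ½·a·b·sin(C) = ½·6·13·sin(35°)
sin(35°) ≈ 0.573576
A ≈ ½·78·0.573576 = 39·0.573576 ≈ 22.3695

Area = 22.37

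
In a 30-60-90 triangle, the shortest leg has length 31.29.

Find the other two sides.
In a 30-60-90 triangle the sides are in ratio 1 : √3 : 2 (short leg : long leg : hypotenuse).
Long leg = 31.29·√3 ≈ 31.29·1.73205 ≈ 54.1959
Hypotenuse = 2·31.29 = 62.58

Long leg = 31.29√3 = 54.2, Hypotenuse = 62.58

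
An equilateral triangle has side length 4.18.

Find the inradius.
r = Area/s with s the semi-perimeter.
Area = (√3/4)·4.18² = (√3/4)·17.4724 ≈ 0.433013·17.4724 ≈ 7.56577
s = 3·4.18/2 = 6.27
r ≈ 7.56577/6.27 ≈ 1.20666
(Equivalently r = side/(2√3) = 4.18/3.4641 ≈ 1.20666.)

r = 1.207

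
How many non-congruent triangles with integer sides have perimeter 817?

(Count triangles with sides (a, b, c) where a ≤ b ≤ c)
Let a ≤ b ≤ c with a + b + c = 817. The only binding inequality is a + b > c, i.e. 817 − c > c, so c < 817/2; and c ≥ 817/3 since c is the largest side.
So 273 ≤ c ≤ 408. For each c, b runs from ⌈(817 − c)/2⌉ up to c (then a = 817 − b − c satisfies 1 ≤ a ≤ b automatically), giving c − ⌈(817 − c)/2⌉ + 1 choices.
Summing over c: 2 + 3 + 5 + 6 + … + 203 + 204  (136 terms, c = 273, …, 408) = 14008
Check (closed form: nearest integer to p²/48 for even p, (p+3)²/48 for odd p): (817+3)²/48 = 820²/48 = 672400/48 ≈ 14008.33 → 14008

14008 triangles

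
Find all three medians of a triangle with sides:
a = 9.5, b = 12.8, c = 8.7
Median formula: m_a = ½√(2b² + 2c² − a²) (and cyclically). a² = 90.25, b² = 163.84, c² = 75.69.
m_a = ½√(2·163.84 + 2·75.69 − 90.25) = ½√388.81 ≈ ½·19.7183 ≈ 9.85913
m_b = ½√(2·90.25 + 2·75.69 − 163.84) = ½√168.04 ≈ ½·12.963 ≈ 6.48151
m_c = ½√(2·90.25 + 2·163.84 − 75.69) = ½√432.49 ≈ ½·20.7964 ≈ 10.3982

m_a = 9.859, m_b = 6.482, m_c = 10.4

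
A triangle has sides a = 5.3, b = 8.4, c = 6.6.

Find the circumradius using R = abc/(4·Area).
First find the area with Heron's formula.
s = (5.3 + 8.4 + 6.6)/2 = 10.15
Area = √(s(s−a)(s−b)(s−c)) = √(10.15·4.85·1.75·3.55) ≈ √305.826 ≈ 17.4879
abc = 5.3·8.4·6.6 = 293.832
R = abc/(4·Area) ≈ 293.832/(4·17.4879) = 293.832/69.9515 ≈ 4.20051

R = 4.201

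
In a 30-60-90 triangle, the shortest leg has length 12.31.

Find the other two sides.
In a 30-60-90 triangle the sides are in ratio 1 : √3 : 2 (short leg : long leg : hypotenuse).
Long leg = 12.31·√3 ≈ 12.31·1.73205 ≈ 21.3215
Hypotenuse = 2·12.31 = 24.62

Long leg = 12.31√3 = 21.32, Hypotenuse = 24.62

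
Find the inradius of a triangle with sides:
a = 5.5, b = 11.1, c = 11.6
r = Area/s where s is the semi-perimeter.
s = (5.5 + 11.1 + 11.6)/2 = 28.2/2 = 14.1
Area = √(s(s−a)(s−b)(s−c)) = √(14.1·8.6·3·2.5) ≈ √909.45 ≈ 30.1571
r ≈ 30.1571/14.1 ≈ 2.1388

r = 2.139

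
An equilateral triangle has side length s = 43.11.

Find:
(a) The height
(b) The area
(a) The height splits the triangle into two 30-60-90 halves: h = s·√3/2 = 43.11·1.73205/2 ≈ 74.6687/2 ≈ 37.3344
(b) Area = (√3/4)·s² = (√3/4)·43.11² = (√3/4)·1858.4721 ≈ 0.433013·1858.4721 ≈ 804.742

Height = 37.33, Area = 804.7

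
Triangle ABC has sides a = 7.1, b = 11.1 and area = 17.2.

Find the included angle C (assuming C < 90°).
Area = ½·a·b·sin(C)  ⇒  sin(C) = 2·Area/(a·b) = 2·17.2/(7.1·11.1) = 34.4/78.81 ≈ 0.436493
C = arcsin(0.436493) ≈ 25.8803° (taking the acute solution since C < 90°)

C = 25.88°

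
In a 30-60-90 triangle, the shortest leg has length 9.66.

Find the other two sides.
In a 30-60-90 triangle the sides are in ratio 1 : √3 : 2 (short leg : long leg : hypotenuse).
Long leg = 9.66·√3 ≈ 9.66·1.73205 ≈ 16.7316
Hypotenuse = 2·9.66 = 19.32

Long leg = 9.66√3 = 16.73, Hypotenuse = 19.32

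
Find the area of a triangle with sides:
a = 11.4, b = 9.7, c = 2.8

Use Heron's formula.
s = (11.4 + 9.7 + 2.8)/2 = 23.9/2 = 11.95
s − a = 0.55, s − b = 2.25, s − c = 9.15
s(s−a)(s−b)(s−c) = 11.95·0.55·2.25·9.15 ≈ 135.311
Area = √135.311 ≈ 11.6323

Area = 11.63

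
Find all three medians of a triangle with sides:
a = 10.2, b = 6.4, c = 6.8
Median formula: m_a = ½√(2b² + 2c² − a²) (and cyclically). a² = 104.04, b² = 40.96, c² = 46.24.
m_a = ½√(2·40.96 + 2·46.24 − 104.04) = ½√70.36 ≈ ½·8.38809 ≈ 4.19404
m_b = ½√(2·104.04 + 2·46.24 − 40.96) = ½√259.6 ≈ ½·16.1121 ≈ 8.05605
m_c = ½√(2·104.04 + 2·40.96 − 46.24) = ½√243.76 ≈ ½·15.6128 ≈ 7.80641

m_a = 4.194, m_b = 8.056, m_c = 7.806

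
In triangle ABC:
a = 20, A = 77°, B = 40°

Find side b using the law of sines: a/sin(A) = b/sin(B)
a/sin(A) = b/sin(B)  ⇒  b = a·sin(B)/sin(A) = 20·sin(40°)/sin(77°)
sin(40°) ≈ 0.642788, sin(77°) ≈ 0.97437
b ≈ 20·0.642788/0.97437 ≈ 12.8558/0.97437 ≈ 13.1939

b = 13.19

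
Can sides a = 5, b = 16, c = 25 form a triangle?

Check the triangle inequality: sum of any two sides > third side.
a + b vs c: 5 + 16 = 21 ≤ 25  ✗
a + c vs b: 5 + 25 = 30 > 16  ✓
b + c vs a: 16 + 25 = 41 > 5  ✓

No: 5 + 16 = 21 is not > 25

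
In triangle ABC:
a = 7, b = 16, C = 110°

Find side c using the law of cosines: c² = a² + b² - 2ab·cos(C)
c² = 7² + 16² − 2·7·16·cos(110°)
cos(110°) ≈ -0.34202
c² ≈ 49 + 256 − 224·(-0.34202) ≈ 305 + 76.6125 ≈ 381.613
c ≈ √381.613 ≈ 19.5349

c = 19.53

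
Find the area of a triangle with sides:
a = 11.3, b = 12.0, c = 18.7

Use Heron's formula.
s = (11.3 + 12.0 + 18.7)/2 = 42/2 = 21
s − a = 9.7, s − b = 9, s − c = 2.3
s(s−a)(s−b)(s−c) = 21·9.7·9·2.3 ≈ 4216.59
Area = √4216.59 ≈ 64.9353

Area = 64.94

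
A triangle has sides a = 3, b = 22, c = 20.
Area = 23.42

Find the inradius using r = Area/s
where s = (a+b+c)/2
s = (3 + 22 + 20)/2 = 45/2 = 22.5
r = Area/s = 23.42/22.5 ≈ 1.04089

r = 1.041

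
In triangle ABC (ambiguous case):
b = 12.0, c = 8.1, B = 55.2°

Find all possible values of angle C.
b/sin(B) = c/sin(C)  ⇒  sin(C) = c·sin(B)/b = 8.1·sin(55.2°)/12.0
sin(55.2°) ≈ 0.821149
sin(C) ≈ 8.1·0.821149/12.0 ≈ 6.65131/12.0 ≈ 0.554276
Candidate 1: C₁ = arcsin(0.554276) ≈ 33.6608°  →  A = 180° − 55.2° − 33.6608° ≈ 91.1392° > 0, valid
Candidate 2: C₂ = 180° − C₁ ≈ 146.339°  →  A = 180° − 55.2° − 146.339° ≈ -21.5392° ≤ 0, not a valid triangle

C = 33.66° (one solution)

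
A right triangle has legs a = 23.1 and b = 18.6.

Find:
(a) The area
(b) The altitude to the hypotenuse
(a) The legs are perpendicular, so Area = ½·a·b = ½·23.1·18.6 = ½·429.66 = 214.83
(b) Hypotenuse c = √(a² + b²) = √(533.61 + 345.96) = √879.57 ≈ 29.6575
    Area = ½·c·h_c  ⇒  h_c = 2·Area/c = 429.66/29.6575 ≈ 14.4874

Area = 214.83, h_c = 14.49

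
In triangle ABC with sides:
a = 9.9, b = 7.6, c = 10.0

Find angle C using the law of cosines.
c² = a² + b² − 2ab·cos(C)  ⇒  cos(C) = (a² + b² − c²)/(2ab)
cos(C) = (9.9² + 7.6² − 10.0²)/(2·9.9·7.6) = (98.01 + 57.76 − 100)/150.48 = 55.77/150.48 ≈ 0.370614
C = arccos(0.370614) ≈ 68.2465°

C = 68.25°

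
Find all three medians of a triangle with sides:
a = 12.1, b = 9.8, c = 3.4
Median formula: m_a = ½√(2b² + 2c² − a²) (and cyclically). a² = 146.41, b² = 96.04, c² = 11.56.
m_a = ½√(2·96.04 + 2·11.56 − 146.41) = ½√68.79 ≈ ½·8.29397 ≈ 4.14699
m_b = ½√(2·146.41 + 2·11.56 − 96.04) = ½√219.9 ≈ ½·14.829 ≈ 7.41451
m_c = ½√(2·146.41 + 2·96.04 − 11.56) = ½√473.34 ≈ ½·21.7564 ≈ 10.8782

m_a = 4.147, m_b = 7.415, m_c = 10.88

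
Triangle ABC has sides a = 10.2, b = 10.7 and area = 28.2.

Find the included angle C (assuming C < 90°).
Area = ½·a·b·sin(C)  ⇒  sin(C) = 2·Area/(a·b) = 2·28.2/(10.2·10.7) = 56.4/109.14 ≈ 0.516767
C = arcsin(0.516767) ≈ 31.1157° (taking the acute solution since C < 90°)

C = 31.12°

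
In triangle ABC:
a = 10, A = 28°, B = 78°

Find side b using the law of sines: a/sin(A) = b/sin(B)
a/sin(A) = b/sin(B)  ⇒  b = a·sin(B)/sin(A) = 10·sin(78°)/sin(28°)
sin(78°) ≈ 0.978148, sin(28°) ≈ 0.469472
b ≈ 10·0.978148/0.469472 ≈ 9.78148/0.469472 ≈ 20.8351

b = 20.84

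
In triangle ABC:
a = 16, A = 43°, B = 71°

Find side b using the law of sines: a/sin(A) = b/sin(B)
a/sin(A) = b/sin(B)  ⇒  b = a·sin(B)/sin(A) = 16·sin(71°)/sin(43°)
sin(71°) ≈ 0.945519, sin(43°) ≈ 0.681998
b ≈ 16·0.945519/0.681998 ≈ 15.1283/0.681998 ≈ 22.1823

b = 22.18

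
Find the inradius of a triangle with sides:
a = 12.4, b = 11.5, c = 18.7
r = Area/s where s is the semi-perimeter.
s = (12.4 + 11.5 + 18.7)/2 = 42.6/2 = 21.3
Area = √(s(s−a)(s−b)(s−c)) = √(21.3·8.9·9.8·2.6) ≈ √4830.24 ≈ 69.5
r ≈ 69.5/21.3 ≈ 3.26291

r = 3.263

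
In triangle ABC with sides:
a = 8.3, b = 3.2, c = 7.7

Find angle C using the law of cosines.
c² = a² + b² − 2ab·cos(C)  ⇒  cos(C) = (a² + b² − c²)/(2ab)
cos(C) = (8.3² + 3.2² − 7.7²)/(2·8.3·3.2) = (68.89 + 10.24 − 59.29)/53.12 = 19.84/53.12 ≈ 0.373494
C = arccos(0.373494) ≈ 68.0687°

C = 68.07°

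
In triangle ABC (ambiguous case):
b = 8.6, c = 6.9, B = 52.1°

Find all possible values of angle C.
b/sin(B) = c/sin(C)  ⇒  sin(C) = c·sin(B)/b = 6.9·sin(52.1°)/8.6
sin(52.1°) ≈ 0.789084
sin(C) ≈ 6.9·0.789084/8.6 ≈ 5.44468/8.6 ≈ 0.633102
Candidate 1: C₁ = arcsin(0.633102) ≈ 39.2794°  →  A = 180° − 52.1° − 39.2794° ≈ 88.6206° > 0, valid
Candidate 2: C₂ = 180° − C₁ ≈ 140.721°  →  A = 180° − 52.1° − 140.721° ≈ -12.8206° ≤ 0, not a valid triangle

C = 39.28° (one solution)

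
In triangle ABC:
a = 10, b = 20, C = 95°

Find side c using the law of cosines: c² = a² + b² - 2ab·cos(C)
c² = 10² + 20² − 2·10·20·cos(95°)
cos(95°) ≈ -0.0871557
c² ≈ 100 + 400 − 400·(-0.0871557) ≈ 500 + 34.8623 ≈ 534.862
c ≈ √534.862 ≈ 23.1271

c = 23.13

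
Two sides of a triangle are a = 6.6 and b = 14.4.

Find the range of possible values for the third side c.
Triangle inequality: |a − b| < c < a + b
|a − b| = |6.6 − 14.4| = 7.8
a + b = 6.6 + 14.4 = 21

7.8 < c < 21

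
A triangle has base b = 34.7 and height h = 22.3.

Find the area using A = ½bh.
A = ½·b·h = ½·34.7·22.3 = ½·773.81 = 386.905

Area = 386.905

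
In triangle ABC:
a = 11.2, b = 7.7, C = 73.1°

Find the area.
Two sides and the included angle (SAS): A = ½·a·b·sin(C) = ½·11.2·7.7·sin(73.1°)
sin(73.1°) ≈ 0.956814
A ≈ ½·86.24·0.956814 = 43.12·0.956814 ≈ 41.2578

Area = 41.26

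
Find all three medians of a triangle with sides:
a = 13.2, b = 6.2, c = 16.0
Median formula: m_a = ½√(2b² + 2c² − a²) (and cyclically). a² = 174.24, b² = 38.44, c² = 256.
m_a = ½√(2·38.44 + 2·256 − 174.24) = ½√414.64 ≈ ½·20.3627 ≈ 10.1814
m_b = ½√(2·174.24 + 2·256 − 38.44) = ½√822.04 ≈ ½·28.6712 ≈ 14.3356
m_c = ½√(2·174.24 + 2·38.44 − 256) = ½√169.36 ≈ ½·13.0138 ≈ 6.50692

m_a = 10.18, m_b = 14.34, m_c = 6.507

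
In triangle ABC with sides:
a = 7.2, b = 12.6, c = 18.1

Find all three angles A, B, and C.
Law of cosines for each angle (a² = 51.84, b² = 158.76, c² = 327.61):
cos(A) = (b² + c² − a²)/(2bc) = (158.76 + 327.61 − 51.84)/(2·12.6·18.1) = 434.53/456.12 ≈ 0.952666  ⇒  A ≈ 17.6992°
cos(B) = (a² + c² − b²)/(2ac) = (51.84 + 327.61 − 158.76)/(2·7.2·18.1) = 220.69/260.64 ≈ 0.846723  ⇒  B ≈ 32.1429°
cos(C) = (a² + b² − c²)/(2ab) = (51.84 + 158.76 − 327.61)/(2·7.2·12.6) = -117.01/181.44 ≈ -0.644896  ⇒  C ≈ 130.158°
Check: A + B + C ≈ 180°

A = 17.7°, B = 32.14°, C = 130.2°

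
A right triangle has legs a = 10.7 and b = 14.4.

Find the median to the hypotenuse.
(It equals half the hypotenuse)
Hypotenuse c = √(a² + b²) = √(114.49 + 207.36) = √321.85 ≈ 17.9402
Median to hypotenuse = c/2 ≈ 17.9402/2 ≈ 8.97009

Median = 8.97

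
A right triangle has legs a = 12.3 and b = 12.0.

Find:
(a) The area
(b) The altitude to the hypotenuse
(a) The legs are perpendicular, so Area = ½·a·b = ½·12.3·12.0 = ½·147.6 = 73.8
(b) Hypotenuse c = √(a² + b²) = √(151.29 + 144) = √295.29 ≈ 17.184
    Area = ½·c·h_c  ⇒  h_c = 2·Area/c = 147.6/17.184 ≈ 8.58938

Area = 73.8, h_c = 8.589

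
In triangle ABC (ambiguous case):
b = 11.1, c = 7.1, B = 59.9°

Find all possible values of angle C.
b/sin(B) = c/sin(C)  ⇒  sin(C) = c·sin(B)/b = 7.1·sin(59.9°)/11.1
sin(59.9°) ≈ 0.865151
sin(C) ≈ 7.1·0.865151/11.1 ≈ 6.14258/11.1 ≈ 0.553385
Candidate 1: C₁ = arcsin(0.553385) ≈ 33.5996°  →  A = 180° − 59.9° − 33.5996° ≈ 86.5004° > 0, valid
Candidate 2: C₂ = 180° − C₁ ≈ 146.4°  →  A = 180° − 59.9° − 146.4° ≈ -26.3004° ≤ 0, not a valid triangle

C = 33.6° (one solution)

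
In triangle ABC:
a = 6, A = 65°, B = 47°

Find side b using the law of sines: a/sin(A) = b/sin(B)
a/sin(A) = b/sin(B)  ⇒  b = a·sin(B)/sin(A) = 6·sin(47°)/sin(65°)
sin(47°) ≈ 0.731354, sin(65°) ≈ 0.906308
b ≈ 6·0.731354/0.906308 ≈ 4.38812/0.906308 ≈ 4.84176

b = 4.842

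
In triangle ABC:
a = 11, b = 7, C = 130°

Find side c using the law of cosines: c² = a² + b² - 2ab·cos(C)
c² = 11² + 7² − 2·11·7·cos(130°)
cos(130°) ≈ -0.642788
c² ≈ 121 + 49 − 154·(-0.642788) ≈ 170 + 98.9893 ≈ 268.989
c ≈ √268.989 ≈ 16.4009

c = 16.4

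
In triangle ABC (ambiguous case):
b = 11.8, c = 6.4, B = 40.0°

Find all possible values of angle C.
b/sin(B) = c/sin(C)  ⇒  sin(C) = c·sin(B)/b = 6.4·sin(40.0°)/11.8
sin(40.0°) ≈ 0.642788
sin(C) ≈ 6.4·0.642788/11.8 ≈ 4.11384/11.8 ≈ 0.348631
Candidate 1: C₁ = arcsin(0.348631) ≈ 20.4036°  →  A = 180° − 40.0° − 20.4036° ≈ 119.596° > 0, valid
Candidate 2: C₂ = 180° − C₁ ≈ 159.596°  →  A = 180° − 40.0° − 159.596° ≈ -19.5964° ≤ 0, not a valid triangle

C = 20.4° (one solution)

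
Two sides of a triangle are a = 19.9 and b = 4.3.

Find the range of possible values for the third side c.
Triangle inequality: |a − b| < c < a + b
|a − b| = |19.9 − 4.3| = 15.6
a + b = 19.9 + 4.3 = 24.2

15.6 < c < 24.2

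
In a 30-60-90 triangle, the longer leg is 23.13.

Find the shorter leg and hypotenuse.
In a 30-60-90 triangle the sides are in ratio 1 : √3 : 2, so short leg = long leg/√3 and hypotenuse = 2·(short leg).
Short leg = 23.13/√3 ≈ 23.13/1.73205 ≈ 13.3541
Hypotenuse = 2·13.3541 ≈ 26.7082

Short leg = 13.35, Hypotenuse = 26.71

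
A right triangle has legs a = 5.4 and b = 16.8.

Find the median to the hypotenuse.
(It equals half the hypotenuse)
Hypotenuse c = √(a² + b²) = √(29.16 + 282.24) = √311.4 ≈ 17.6465
Median to hypotenuse = c/2 ≈ 17.6465/2 ≈ 8.82326

Median = 8.823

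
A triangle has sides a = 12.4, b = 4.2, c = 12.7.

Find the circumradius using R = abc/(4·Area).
First find the area with Heron's formula.
s = (12.4 + 4.2 + 12.7)/2 = 14.65
Area = √(s(s−a)(s−b)(s−c)) = √(14.65·2.25·10.45·1.95) ≈ √671.693 ≈ 25.917
abc = 12.4·4.2·12.7 = 661.416
R = abc/(4·Area) ≈ 661.416/(4·25.917) = 661.416/103.668 ≈ 6.38012

R = 6.38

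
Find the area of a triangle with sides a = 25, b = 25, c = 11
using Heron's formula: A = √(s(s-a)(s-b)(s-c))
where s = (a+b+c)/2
s = (25 + 25 + 11)/2 = 61/2 = 30.5
s − a = 5.5, s − b = 5.5, s − c = 19.5
s(s−a)(s−b)(s−c) = 30.5·5.5·5.5·19.5 = 17991.1875
Area = √17991.1875 ≈ 134.131

s = 30.5, Area = 134.1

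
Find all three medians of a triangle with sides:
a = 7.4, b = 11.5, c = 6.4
Median formula: m_a = ½√(2b² + 2c² − a²) (and cyclically). a² = 54.76, b² = 132.25, c² = 40.96.
m_a = ½√(2·132.25 + 2·40.96 − 54.76) = ½√291.66 ≈ ½·17.0781 ≈ 8.53903
m_b = ½√(2·54.76 + 2·40.96 − 132.25) = ½√59.19 ≈ ½·7.6935 ≈ 3.84675
m_c = ½√(2·54.76 + 2·132.25 − 40.96) = ½√333.06 ≈ ½·18.2499 ≈ 9.12497

m_a = 8.539, m_b = 3.847, m_c = 9.125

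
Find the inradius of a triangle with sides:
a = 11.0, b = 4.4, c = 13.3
r = Area/s where s is the semi-perimeter.
s = (11.0 + 4.4 + 13.3)/2 = 28.7/2 = 14.35
Area = √(s(s−a)(s−b)(s−c)) = √(14.35·3.35·9.95·1.05) ≈ √502.237 ≈ 22.4107
r ≈ 22.4107/14.35 ≈ 1.56172

r = 1.562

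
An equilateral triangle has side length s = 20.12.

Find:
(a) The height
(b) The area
(a) The height splits the triangle into two 30-60-90 halves: h = s·√3/2 = 20.12·1.73205/2 ≈ 34.8489/2 ≈ 17.4244
(b) Area = (√3/4)·s² = (√3/4)·20.12² = (√3/4)·404.8144 ≈ 0.433013·404.8144 ≈ 175.29

Height = 17.42, Area = 175.3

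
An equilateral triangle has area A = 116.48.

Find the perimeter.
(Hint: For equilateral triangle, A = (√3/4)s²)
A = (√3/4)s²  ⇒  s² = 4A/√3 = 4·116.48/√3 = 465.92/1.73205 ≈ 268.999
s ≈ √268.999 ≈ 16.4012
Perimeter = 3s ≈ 3·16.4012 ≈ 49.2036

Perimeter = 49.2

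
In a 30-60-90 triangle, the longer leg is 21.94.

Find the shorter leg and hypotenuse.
In a 30-60-90 triangle the sides are in ratio 1 : √3 : 2, so short leg = long leg/√3 and hypotenuse = 2·(short leg).
Short leg = 21.94/√3 ≈ 21.94/1.73205 ≈ 12.6671
Hypotenuse = 2·12.6671 ≈ 25.3341

Short leg = 12.67, Hypotenuse = 25.33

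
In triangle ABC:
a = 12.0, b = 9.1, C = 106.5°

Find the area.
Two sides and the included angle (SAS): A = ½·a·b·sin(C) = ½·12.0·9.1·sin(106.5°)
sin(106.5°) ≈ 0.95882
A ≈ ½·109.2·0.95882 = 54.6·0.95882 ≈ 52.3516

Area = 52.35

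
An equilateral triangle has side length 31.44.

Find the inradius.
r = Area/s with s the semi-perimeter.
Area = (√3/4)·31.44² = (√3/4)·988.4736 ≈ 0.433013·988.4736 ≈ 428.022
s = 3·31.44/2 = 47.16
r ≈ 428.022/47.16 ≈ 9.07595
(Equivalently r = side/(2√3) = 31.44/3.4641 ≈ 9.07595.)

r = 9.076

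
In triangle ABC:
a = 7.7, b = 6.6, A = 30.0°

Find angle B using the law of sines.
a/sin(A) = b/sin(B)  ⇒  sin(B) = b·sin(A)/a = 6.6·sin(30.0°)/7.7
sin(30.0°) ≈ 0.5
sin(B) ≈ 6.6·0.5/7.7 ≈ 3.3/7.7 ≈ 0.428571
B = arcsin(0.428571) ≈ 25.3769°
(Since b ≤ a we need B ≤ A, so the obtuse alternative 180° − 25.3769° ≈ 154.623° is rejected.)

B = 25.38°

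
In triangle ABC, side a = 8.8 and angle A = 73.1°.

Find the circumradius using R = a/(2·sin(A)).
R = a/(2·sin(A)) = 8.8/(2·sin(73.1°))
sin(73.1°) ≈ 0.956814
R ≈ 8.8/(2·0.956814) = 8.8/1.91363 ≈ 4.5986

R = 4.599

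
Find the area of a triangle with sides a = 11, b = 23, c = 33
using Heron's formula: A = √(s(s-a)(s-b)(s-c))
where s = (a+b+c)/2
s = (11 + 23 + 33)/2 = 67/2 = 33.5
s − a = 22.5, s − b = 10.5, s − c = 0.5
s(s−a)(s−b)(s−c) = 33.5·22.5·10.5·0.5 = 3957.1875
Area = √3957.1875 ≈ 62.9062

s = 33.5, Area = 62.91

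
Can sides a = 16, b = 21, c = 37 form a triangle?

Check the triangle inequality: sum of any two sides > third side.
a + b vs c: 16 + 21 = 37 ≤ 37  ✗
a + c vs b: 16 + 37 = 53 > 21  ✓
b + c vs a: 21 + 37 = 58 > 16  ✓

No: 16 + 21 = 37 is not > 37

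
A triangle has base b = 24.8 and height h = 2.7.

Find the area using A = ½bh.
A = ½·b·h = ½·24.8·2.7 = ½·66.96 = 33.48

Area = 33.48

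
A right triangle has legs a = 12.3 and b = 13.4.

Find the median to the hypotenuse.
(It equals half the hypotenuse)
Hypotenuse c = √(a² + b²) = √(151.29 + 179.56) = √330.85 ≈ 18.1893
Median to hypotenuse = c/2 ≈ 18.1893/2 ≈ 9.09464

Median = 9.095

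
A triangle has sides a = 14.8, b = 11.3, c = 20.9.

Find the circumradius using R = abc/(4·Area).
First find the area with Heron's formula.
s = (14.8 + 11.3 + 20.9)/2 = 23.5
Area = √(s(s−a)(s−b)(s−c)) = √(23.5·8.7·12.2·2.6) ≈ √6485.15 ≈ 80.5305
abc = 14.8·11.3·20.9 = 3495.316
R = abc/(4·Area) ≈ 3495.316/(4·80.5305) = 3495.316/322.122 ≈ 10.8509

R = 10.85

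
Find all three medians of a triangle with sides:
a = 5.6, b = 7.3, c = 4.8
Median formula: m_a = ½√(2b² + 2c² − a²) (and cyclically). a² = 31.36, b² = 53.29, c² = 23.04.
m_a = ½√(2·53.29 + 2·23.04 − 31.36) = ½√121.3 ≈ ½·11.0136 ≈ 5.50681
m_b = ½√(2·31.36 + 2·23.04 − 53.29) = ½√55.51 ≈ ½·7.4505 ≈ 3.72525
m_c = ½√(2·31.36 + 2·53.29 − 23.04) = ½√146.26 ≈ ½·12.0938 ≈ 6.0469

m_a = 5.507, m_b = 3.725, m_c = 6.047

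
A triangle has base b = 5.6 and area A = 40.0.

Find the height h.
A = ½·b·h  ⇒  h = 2A/b = 2·40.0/5.6 = 80/5.6 ≈ 14.2857

h = 14.29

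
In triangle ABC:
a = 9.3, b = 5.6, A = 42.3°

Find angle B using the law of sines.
a/sin(A) = b/sin(B)  ⇒  sin(B) = b·sin(A)/a = 5.6·sin(42.3°)/9.3
sin(42.3°) ≈ 0.673013
sin(B) ≈ 5.6·0.673013/9.3 ≈ 3.76887/9.3 ≈ 0.405255
B = arcsin(0.405255) ≈ 23.9071°
(Since b ≤ a we need B ≤ A, so the obtuse alternative 180° − 23.9071° ≈ 156.093° is rejected.)

B = 23.91°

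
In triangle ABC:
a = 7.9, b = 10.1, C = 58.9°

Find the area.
Two sides and the included angle (SAS): A = ½·a·b·sin(C) = ½·7.9·10.1·sin(58.9°)
sin(58.9°) ≈ 0.856267
A ≈ ½·79.79·0.856267 = 39.895·0.856267 ≈ 34.1608

Area = 34.16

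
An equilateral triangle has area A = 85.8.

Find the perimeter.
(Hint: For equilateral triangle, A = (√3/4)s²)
A = (√3/4)s²  ⇒  s² = 4A/√3 = 4·85.8/√3 = 343.2/1.73205 ≈ 198.147
s ≈ √198.147 ≈ 14.0765
Perimeter = 3s ≈ 3·14.0765 ≈ 42.2294

Perimeter = 42.23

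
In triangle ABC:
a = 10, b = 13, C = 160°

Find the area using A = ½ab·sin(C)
A = ½·a·b·sin(C) = ½·10·13·sin(160°)
sin(160°) ≈ 0.34202
A ≈ ½·130·0.34202 = 65·0.34202 ≈ 22.2313

Area = 22.23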